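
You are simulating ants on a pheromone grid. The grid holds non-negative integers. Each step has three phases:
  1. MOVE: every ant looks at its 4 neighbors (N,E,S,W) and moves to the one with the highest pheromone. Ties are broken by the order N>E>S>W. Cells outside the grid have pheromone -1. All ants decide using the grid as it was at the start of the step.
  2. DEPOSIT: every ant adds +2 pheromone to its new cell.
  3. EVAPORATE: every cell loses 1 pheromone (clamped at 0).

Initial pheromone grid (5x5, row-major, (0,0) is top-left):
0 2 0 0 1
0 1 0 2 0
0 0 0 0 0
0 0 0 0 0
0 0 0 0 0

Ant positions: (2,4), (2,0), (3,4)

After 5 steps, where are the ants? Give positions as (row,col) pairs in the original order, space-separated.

Step 1: ant0:(2,4)->N->(1,4) | ant1:(2,0)->N->(1,0) | ant2:(3,4)->N->(2,4)
  grid max=1 at (0,1)
Step 2: ant0:(1,4)->S->(2,4) | ant1:(1,0)->N->(0,0) | ant2:(2,4)->N->(1,4)
  grid max=2 at (1,4)
Step 3: ant0:(2,4)->N->(1,4) | ant1:(0,0)->E->(0,1) | ant2:(1,4)->S->(2,4)
  grid max=3 at (1,4)
Step 4: ant0:(1,4)->S->(2,4) | ant1:(0,1)->E->(0,2) | ant2:(2,4)->N->(1,4)
  grid max=4 at (1,4)
Step 5: ant0:(2,4)->N->(1,4) | ant1:(0,2)->E->(0,3) | ant2:(1,4)->S->(2,4)
  grid max=5 at (1,4)

(1,4) (0,3) (2,4)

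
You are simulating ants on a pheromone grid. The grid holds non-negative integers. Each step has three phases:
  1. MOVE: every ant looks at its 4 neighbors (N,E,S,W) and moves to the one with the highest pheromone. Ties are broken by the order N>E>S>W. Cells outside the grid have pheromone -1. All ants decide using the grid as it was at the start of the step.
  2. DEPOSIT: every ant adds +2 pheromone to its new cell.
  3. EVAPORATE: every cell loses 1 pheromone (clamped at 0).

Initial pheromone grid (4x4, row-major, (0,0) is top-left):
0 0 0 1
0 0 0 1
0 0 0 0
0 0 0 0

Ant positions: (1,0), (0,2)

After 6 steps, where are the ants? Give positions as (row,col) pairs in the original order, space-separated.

Step 1: ant0:(1,0)->N->(0,0) | ant1:(0,2)->E->(0,3)
  grid max=2 at (0,3)
Step 2: ant0:(0,0)->E->(0,1) | ant1:(0,3)->S->(1,3)
  grid max=1 at (0,1)
Step 3: ant0:(0,1)->E->(0,2) | ant1:(1,3)->N->(0,3)
  grid max=2 at (0,3)
Step 4: ant0:(0,2)->E->(0,3) | ant1:(0,3)->W->(0,2)
  grid max=3 at (0,3)
Step 5: ant0:(0,3)->W->(0,2) | ant1:(0,2)->E->(0,3)
  grid max=4 at (0,3)
Step 6: ant0:(0,2)->E->(0,3) | ant1:(0,3)->W->(0,2)
  grid max=5 at (0,3)

(0,3) (0,2)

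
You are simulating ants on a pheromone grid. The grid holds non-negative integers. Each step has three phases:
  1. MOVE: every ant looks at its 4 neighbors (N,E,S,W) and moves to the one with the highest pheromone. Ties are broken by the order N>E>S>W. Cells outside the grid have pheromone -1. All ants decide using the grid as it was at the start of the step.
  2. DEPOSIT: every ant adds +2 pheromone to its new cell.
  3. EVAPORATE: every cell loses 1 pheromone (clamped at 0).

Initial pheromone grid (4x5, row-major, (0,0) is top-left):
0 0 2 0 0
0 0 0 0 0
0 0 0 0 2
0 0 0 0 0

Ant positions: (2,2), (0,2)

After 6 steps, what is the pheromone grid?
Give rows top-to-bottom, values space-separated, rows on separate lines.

After step 1: ants at (1,2),(0,3)
  0 0 1 1 0
  0 0 1 0 0
  0 0 0 0 1
  0 0 0 0 0
After step 2: ants at (0,2),(0,2)
  0 0 4 0 0
  0 0 0 0 0
  0 0 0 0 0
  0 0 0 0 0
After step 3: ants at (0,3),(0,3)
  0 0 3 3 0
  0 0 0 0 0
  0 0 0 0 0
  0 0 0 0 0
After step 4: ants at (0,2),(0,2)
  0 0 6 2 0
  0 0 0 0 0
  0 0 0 0 0
  0 0 0 0 0
After step 5: ants at (0,3),(0,3)
  0 0 5 5 0
  0 0 0 0 0
  0 0 0 0 0
  0 0 0 0 0
After step 6: ants at (0,2),(0,2)
  0 0 8 4 0
  0 0 0 0 0
  0 0 0 0 0
  0 0 0 0 0

0 0 8 4 0
0 0 0 0 0
0 0 0 0 0
0 0 0 0 0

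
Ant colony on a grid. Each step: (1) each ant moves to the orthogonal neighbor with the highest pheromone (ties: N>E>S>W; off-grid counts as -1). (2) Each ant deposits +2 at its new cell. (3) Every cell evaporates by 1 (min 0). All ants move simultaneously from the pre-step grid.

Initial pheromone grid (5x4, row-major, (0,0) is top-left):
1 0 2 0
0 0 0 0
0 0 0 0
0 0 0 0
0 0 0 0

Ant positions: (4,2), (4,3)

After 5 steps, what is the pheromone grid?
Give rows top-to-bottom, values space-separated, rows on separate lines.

After step 1: ants at (3,2),(3,3)
  0 0 1 0
  0 0 0 0
  0 0 0 0
  0 0 1 1
  0 0 0 0
After step 2: ants at (3,3),(3,2)
  0 0 0 0
  0 0 0 0
  0 0 0 0
  0 0 2 2
  0 0 0 0
After step 3: ants at (3,2),(3,3)
  0 0 0 0
  0 0 0 0
  0 0 0 0
  0 0 3 3
  0 0 0 0
After step 4: ants at (3,3),(3,2)
  0 0 0 0
  0 0 0 0
  0 0 0 0
  0 0 4 4
  0 0 0 0
After step 5: ants at (3,2),(3,3)
  0 0 0 0
  0 0 0 0
  0 0 0 0
  0 0 5 5
  0 0 0 0

0 0 0 0
0 0 0 0
0 0 0 0
0 0 5 5
0 0 0 0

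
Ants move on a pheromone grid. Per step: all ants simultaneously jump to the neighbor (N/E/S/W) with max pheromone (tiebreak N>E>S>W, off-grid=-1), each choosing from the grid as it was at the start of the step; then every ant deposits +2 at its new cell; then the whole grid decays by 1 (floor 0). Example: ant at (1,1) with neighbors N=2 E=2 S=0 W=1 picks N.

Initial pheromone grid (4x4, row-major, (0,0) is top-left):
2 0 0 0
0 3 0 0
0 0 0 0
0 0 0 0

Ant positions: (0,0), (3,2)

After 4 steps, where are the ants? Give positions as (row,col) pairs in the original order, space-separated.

Step 1: ant0:(0,0)->E->(0,1) | ant1:(3,2)->N->(2,2)
  grid max=2 at (1,1)
Step 2: ant0:(0,1)->S->(1,1) | ant1:(2,2)->N->(1,2)
  grid max=3 at (1,1)
Step 3: ant0:(1,1)->E->(1,2) | ant1:(1,2)->W->(1,1)
  grid max=4 at (1,1)
Step 4: ant0:(1,2)->W->(1,1) | ant1:(1,1)->E->(1,2)
  grid max=5 at (1,1)

(1,1) (1,2)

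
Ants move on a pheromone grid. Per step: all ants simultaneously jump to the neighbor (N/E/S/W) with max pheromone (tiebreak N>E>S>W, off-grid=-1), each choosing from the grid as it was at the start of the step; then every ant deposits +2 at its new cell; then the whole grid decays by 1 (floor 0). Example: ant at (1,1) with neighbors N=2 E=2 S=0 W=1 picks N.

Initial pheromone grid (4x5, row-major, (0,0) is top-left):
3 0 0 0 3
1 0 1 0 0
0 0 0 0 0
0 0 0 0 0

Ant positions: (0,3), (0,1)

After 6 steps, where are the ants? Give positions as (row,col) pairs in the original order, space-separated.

Step 1: ant0:(0,3)->E->(0,4) | ant1:(0,1)->W->(0,0)
  grid max=4 at (0,0)
Step 2: ant0:(0,4)->S->(1,4) | ant1:(0,0)->E->(0,1)
  grid max=3 at (0,0)
Step 3: ant0:(1,4)->N->(0,4) | ant1:(0,1)->W->(0,0)
  grid max=4 at (0,0)
Step 4: ant0:(0,4)->S->(1,4) | ant1:(0,0)->E->(0,1)
  grid max=3 at (0,0)
Step 5: ant0:(1,4)->N->(0,4) | ant1:(0,1)->W->(0,0)
  grid max=4 at (0,0)
Step 6: ant0:(0,4)->S->(1,4) | ant1:(0,0)->E->(0,1)
  grid max=3 at (0,0)

(1,4) (0,1)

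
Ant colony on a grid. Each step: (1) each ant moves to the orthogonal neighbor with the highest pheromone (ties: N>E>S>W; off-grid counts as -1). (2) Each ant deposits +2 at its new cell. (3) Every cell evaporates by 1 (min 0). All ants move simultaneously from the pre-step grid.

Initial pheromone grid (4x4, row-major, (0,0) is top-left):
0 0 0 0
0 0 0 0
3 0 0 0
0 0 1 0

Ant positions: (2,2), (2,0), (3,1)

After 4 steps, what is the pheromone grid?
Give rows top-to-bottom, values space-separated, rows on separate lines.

After step 1: ants at (3,2),(1,0),(3,2)
  0 0 0 0
  1 0 0 0
  2 0 0 0
  0 0 4 0
After step 2: ants at (2,2),(2,0),(2,2)
  0 0 0 0
  0 0 0 0
  3 0 3 0
  0 0 3 0
After step 3: ants at (3,2),(1,0),(3,2)
  0 0 0 0
  1 0 0 0
  2 0 2 0
  0 0 6 0
After step 4: ants at (2,2),(2,0),(2,2)
  0 0 0 0
  0 0 0 0
  3 0 5 0
  0 0 5 0

0 0 0 0
0 0 0 0
3 0 5 0
0 0 5 0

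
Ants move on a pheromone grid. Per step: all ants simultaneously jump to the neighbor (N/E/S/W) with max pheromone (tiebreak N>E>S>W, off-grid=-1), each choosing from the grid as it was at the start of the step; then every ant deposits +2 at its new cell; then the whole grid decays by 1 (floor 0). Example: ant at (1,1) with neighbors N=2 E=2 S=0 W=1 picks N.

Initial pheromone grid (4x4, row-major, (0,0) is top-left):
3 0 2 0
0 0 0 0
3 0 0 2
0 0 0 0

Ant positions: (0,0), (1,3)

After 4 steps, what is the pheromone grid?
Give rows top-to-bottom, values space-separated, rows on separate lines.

After step 1: ants at (0,1),(2,3)
  2 1 1 0
  0 0 0 0
  2 0 0 3
  0 0 0 0
After step 2: ants at (0,0),(1,3)
  3 0 0 0
  0 0 0 1
  1 0 0 2
  0 0 0 0
After step 3: ants at (0,1),(2,3)
  2 1 0 0
  0 0 0 0
  0 0 0 3
  0 0 0 0
After step 4: ants at (0,0),(1,3)
  3 0 0 0
  0 0 0 1
  0 0 0 2
  0 0 0 0

3 0 0 0
0 0 0 1
0 0 0 2
0 0 0 0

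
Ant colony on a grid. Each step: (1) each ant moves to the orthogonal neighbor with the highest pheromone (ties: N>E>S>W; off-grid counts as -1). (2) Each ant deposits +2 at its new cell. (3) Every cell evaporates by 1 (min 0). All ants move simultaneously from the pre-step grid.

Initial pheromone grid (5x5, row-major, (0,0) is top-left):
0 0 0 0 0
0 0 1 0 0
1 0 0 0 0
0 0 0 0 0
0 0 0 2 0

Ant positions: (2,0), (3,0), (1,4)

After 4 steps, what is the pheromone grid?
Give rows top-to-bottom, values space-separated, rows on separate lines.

After step 1: ants at (1,0),(2,0),(0,4)
  0 0 0 0 1
  1 0 0 0 0
  2 0 0 0 0
  0 0 0 0 0
  0 0 0 1 0
After step 2: ants at (2,0),(1,0),(1,4)
  0 0 0 0 0
  2 0 0 0 1
  3 0 0 0 0
  0 0 0 0 0
  0 0 0 0 0
After step 3: ants at (1,0),(2,0),(0,4)
  0 0 0 0 1
  3 0 0 0 0
  4 0 0 0 0
  0 0 0 0 0
  0 0 0 0 0
After step 4: ants at (2,0),(1,0),(1,4)
  0 0 0 0 0
  4 0 0 0 1
  5 0 0 0 0
  0 0 0 0 0
  0 0 0 0 0

0 0 0 0 0
4 0 0 0 1
5 0 0 0 0
0 0 0 0 0
0 0 0 0 0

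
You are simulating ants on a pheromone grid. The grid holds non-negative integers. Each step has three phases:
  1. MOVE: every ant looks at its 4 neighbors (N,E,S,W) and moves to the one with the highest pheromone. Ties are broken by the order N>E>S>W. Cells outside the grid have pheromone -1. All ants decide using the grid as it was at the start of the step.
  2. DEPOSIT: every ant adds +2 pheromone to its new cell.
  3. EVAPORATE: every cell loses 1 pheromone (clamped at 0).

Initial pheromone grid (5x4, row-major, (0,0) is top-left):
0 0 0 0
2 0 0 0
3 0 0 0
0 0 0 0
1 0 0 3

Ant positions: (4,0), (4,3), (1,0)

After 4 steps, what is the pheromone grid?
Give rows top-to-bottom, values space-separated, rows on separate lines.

After step 1: ants at (3,0),(3,3),(2,0)
  0 0 0 0
  1 0 0 0
  4 0 0 0
  1 0 0 1
  0 0 0 2
After step 2: ants at (2,0),(4,3),(1,0)
  0 0 0 0
  2 0 0 0
  5 0 0 0
  0 0 0 0
  0 0 0 3
After step 3: ants at (1,0),(3,3),(2,0)
  0 0 0 0
  3 0 0 0
  6 0 0 0
  0 0 0 1
  0 0 0 2
After step 4: ants at (2,0),(4,3),(1,0)
  0 0 0 0
  4 0 0 0
  7 0 0 0
  0 0 0 0
  0 0 0 3

0 0 0 0
4 0 0 0
7 0 0 0
0 0 0 0
0 0 0 3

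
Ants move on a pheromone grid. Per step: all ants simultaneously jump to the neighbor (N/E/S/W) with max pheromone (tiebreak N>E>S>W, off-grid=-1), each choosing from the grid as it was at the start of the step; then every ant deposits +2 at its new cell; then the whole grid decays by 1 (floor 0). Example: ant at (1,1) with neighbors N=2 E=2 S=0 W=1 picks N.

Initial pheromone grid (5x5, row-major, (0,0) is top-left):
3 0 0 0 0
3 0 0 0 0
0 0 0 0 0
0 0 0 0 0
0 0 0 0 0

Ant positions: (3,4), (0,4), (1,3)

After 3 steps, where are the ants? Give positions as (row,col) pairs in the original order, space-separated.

Step 1: ant0:(3,4)->N->(2,4) | ant1:(0,4)->S->(1,4) | ant2:(1,3)->N->(0,3)
  grid max=2 at (0,0)
Step 2: ant0:(2,4)->N->(1,4) | ant1:(1,4)->S->(2,4) | ant2:(0,3)->E->(0,4)
  grid max=2 at (1,4)
Step 3: ant0:(1,4)->S->(2,4) | ant1:(2,4)->N->(1,4) | ant2:(0,4)->S->(1,4)
  grid max=5 at (1,4)

(2,4) (1,4) (1,4)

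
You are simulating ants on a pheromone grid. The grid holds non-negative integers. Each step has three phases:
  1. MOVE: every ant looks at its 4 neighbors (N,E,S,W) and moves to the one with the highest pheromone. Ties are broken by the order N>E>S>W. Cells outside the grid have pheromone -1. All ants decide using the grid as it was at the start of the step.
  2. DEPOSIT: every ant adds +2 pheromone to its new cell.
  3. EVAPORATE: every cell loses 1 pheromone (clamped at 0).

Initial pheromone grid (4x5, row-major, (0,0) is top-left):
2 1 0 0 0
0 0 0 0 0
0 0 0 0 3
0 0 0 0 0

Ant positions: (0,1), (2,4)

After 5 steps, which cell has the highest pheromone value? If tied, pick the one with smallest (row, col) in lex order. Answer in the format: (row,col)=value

Answer: (0,0)=3

Derivation:
Step 1: ant0:(0,1)->W->(0,0) | ant1:(2,4)->N->(1,4)
  grid max=3 at (0,0)
Step 2: ant0:(0,0)->E->(0,1) | ant1:(1,4)->S->(2,4)
  grid max=3 at (2,4)
Step 3: ant0:(0,1)->W->(0,0) | ant1:(2,4)->N->(1,4)
  grid max=3 at (0,0)
Step 4: ant0:(0,0)->E->(0,1) | ant1:(1,4)->S->(2,4)
  grid max=3 at (2,4)
Step 5: ant0:(0,1)->W->(0,0) | ant1:(2,4)->N->(1,4)
  grid max=3 at (0,0)
Final grid:
  3 0 0 0 0
  0 0 0 0 1
  0 0 0 0 2
  0 0 0 0 0
Max pheromone 3 at (0,0)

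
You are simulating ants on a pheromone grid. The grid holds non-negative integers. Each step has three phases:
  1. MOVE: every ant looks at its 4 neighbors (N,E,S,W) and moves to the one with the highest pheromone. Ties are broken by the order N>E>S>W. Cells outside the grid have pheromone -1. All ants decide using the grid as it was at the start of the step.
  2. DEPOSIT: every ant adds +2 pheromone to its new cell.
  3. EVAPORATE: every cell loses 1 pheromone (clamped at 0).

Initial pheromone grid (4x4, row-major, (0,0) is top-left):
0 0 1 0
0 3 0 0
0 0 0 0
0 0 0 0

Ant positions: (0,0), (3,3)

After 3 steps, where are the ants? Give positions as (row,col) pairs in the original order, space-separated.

Step 1: ant0:(0,0)->E->(0,1) | ant1:(3,3)->N->(2,3)
  grid max=2 at (1,1)
Step 2: ant0:(0,1)->S->(1,1) | ant1:(2,3)->N->(1,3)
  grid max=3 at (1,1)
Step 3: ant0:(1,1)->N->(0,1) | ant1:(1,3)->N->(0,3)
  grid max=2 at (1,1)

(0,1) (0,3)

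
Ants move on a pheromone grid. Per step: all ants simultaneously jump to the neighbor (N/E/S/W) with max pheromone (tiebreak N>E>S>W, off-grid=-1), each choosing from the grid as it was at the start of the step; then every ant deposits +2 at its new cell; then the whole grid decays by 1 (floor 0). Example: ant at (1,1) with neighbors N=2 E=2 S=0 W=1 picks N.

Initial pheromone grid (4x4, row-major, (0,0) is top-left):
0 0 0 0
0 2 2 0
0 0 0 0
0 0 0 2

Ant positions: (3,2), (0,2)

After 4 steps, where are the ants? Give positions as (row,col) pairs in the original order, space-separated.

Step 1: ant0:(3,2)->E->(3,3) | ant1:(0,2)->S->(1,2)
  grid max=3 at (1,2)
Step 2: ant0:(3,3)->N->(2,3) | ant1:(1,2)->W->(1,1)
  grid max=2 at (1,1)
Step 3: ant0:(2,3)->S->(3,3) | ant1:(1,1)->E->(1,2)
  grid max=3 at (1,2)
Step 4: ant0:(3,3)->N->(2,3) | ant1:(1,2)->W->(1,1)
  grid max=2 at (1,1)

(2,3) (1,1)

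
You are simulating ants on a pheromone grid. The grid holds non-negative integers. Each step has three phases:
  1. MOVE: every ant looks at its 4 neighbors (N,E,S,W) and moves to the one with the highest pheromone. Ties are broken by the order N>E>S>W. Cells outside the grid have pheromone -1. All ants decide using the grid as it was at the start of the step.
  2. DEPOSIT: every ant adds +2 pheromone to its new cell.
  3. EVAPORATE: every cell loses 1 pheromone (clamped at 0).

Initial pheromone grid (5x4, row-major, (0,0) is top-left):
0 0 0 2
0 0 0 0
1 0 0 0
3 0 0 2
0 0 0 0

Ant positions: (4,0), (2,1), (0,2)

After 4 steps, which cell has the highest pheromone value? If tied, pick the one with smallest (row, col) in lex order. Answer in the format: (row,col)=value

Step 1: ant0:(4,0)->N->(3,0) | ant1:(2,1)->W->(2,0) | ant2:(0,2)->E->(0,3)
  grid max=4 at (3,0)
Step 2: ant0:(3,0)->N->(2,0) | ant1:(2,0)->S->(3,0) | ant2:(0,3)->S->(1,3)
  grid max=5 at (3,0)
Step 3: ant0:(2,0)->S->(3,0) | ant1:(3,0)->N->(2,0) | ant2:(1,3)->N->(0,3)
  grid max=6 at (3,0)
Step 4: ant0:(3,0)->N->(2,0) | ant1:(2,0)->S->(3,0) | ant2:(0,3)->S->(1,3)
  grid max=7 at (3,0)
Final grid:
  0 0 0 2
  0 0 0 1
  5 0 0 0
  7 0 0 0
  0 0 0 0
Max pheromone 7 at (3,0)

Answer: (3,0)=7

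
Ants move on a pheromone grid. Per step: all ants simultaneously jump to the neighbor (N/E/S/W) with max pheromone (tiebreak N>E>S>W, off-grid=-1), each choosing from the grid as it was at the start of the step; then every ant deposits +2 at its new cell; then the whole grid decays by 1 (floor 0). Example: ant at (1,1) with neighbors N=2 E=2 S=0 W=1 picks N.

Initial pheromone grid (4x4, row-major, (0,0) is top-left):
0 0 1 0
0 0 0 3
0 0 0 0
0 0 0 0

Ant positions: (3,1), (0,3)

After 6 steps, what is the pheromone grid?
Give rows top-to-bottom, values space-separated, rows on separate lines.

After step 1: ants at (2,1),(1,3)
  0 0 0 0
  0 0 0 4
  0 1 0 0
  0 0 0 0
After step 2: ants at (1,1),(0,3)
  0 0 0 1
  0 1 0 3
  0 0 0 0
  0 0 0 0
After step 3: ants at (0,1),(1,3)
  0 1 0 0
  0 0 0 4
  0 0 0 0
  0 0 0 0
After step 4: ants at (0,2),(0,3)
  0 0 1 1
  0 0 0 3
  0 0 0 0
  0 0 0 0
After step 5: ants at (0,3),(1,3)
  0 0 0 2
  0 0 0 4
  0 0 0 0
  0 0 0 0
After step 6: ants at (1,3),(0,3)
  0 0 0 3
  0 0 0 5
  0 0 0 0
  0 0 0 0

0 0 0 3
0 0 0 5
0 0 0 0
0 0 0 0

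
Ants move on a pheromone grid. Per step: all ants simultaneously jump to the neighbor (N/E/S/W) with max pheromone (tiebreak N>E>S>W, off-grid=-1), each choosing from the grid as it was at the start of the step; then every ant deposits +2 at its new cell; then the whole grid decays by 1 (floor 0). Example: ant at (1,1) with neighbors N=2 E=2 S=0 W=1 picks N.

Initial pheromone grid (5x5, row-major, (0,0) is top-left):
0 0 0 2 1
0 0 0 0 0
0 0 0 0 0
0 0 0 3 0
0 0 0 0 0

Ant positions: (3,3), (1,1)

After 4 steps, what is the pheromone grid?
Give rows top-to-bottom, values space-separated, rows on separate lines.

After step 1: ants at (2,3),(0,1)
  0 1 0 1 0
  0 0 0 0 0
  0 0 0 1 0
  0 0 0 2 0
  0 0 0 0 0
After step 2: ants at (3,3),(0,2)
  0 0 1 0 0
  0 0 0 0 0
  0 0 0 0 0
  0 0 0 3 0
  0 0 0 0 0
After step 3: ants at (2,3),(0,3)
  0 0 0 1 0
  0 0 0 0 0
  0 0 0 1 0
  0 0 0 2 0
  0 0 0 0 0
After step 4: ants at (3,3),(0,4)
  0 0 0 0 1
  0 0 0 0 0
  0 0 0 0 0
  0 0 0 3 0
  0 0 0 0 0

0 0 0 0 1
0 0 0 0 0
0 0 0 0 0
0 0 0 3 0
0 0 0 0 0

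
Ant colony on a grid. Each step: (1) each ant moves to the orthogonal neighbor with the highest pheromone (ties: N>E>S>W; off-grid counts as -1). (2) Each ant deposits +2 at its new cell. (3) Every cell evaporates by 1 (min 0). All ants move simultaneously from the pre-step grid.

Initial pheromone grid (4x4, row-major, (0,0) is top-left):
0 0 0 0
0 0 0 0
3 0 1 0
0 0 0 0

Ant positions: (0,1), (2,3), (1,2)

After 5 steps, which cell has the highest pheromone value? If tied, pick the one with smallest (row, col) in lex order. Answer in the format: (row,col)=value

Step 1: ant0:(0,1)->E->(0,2) | ant1:(2,3)->W->(2,2) | ant2:(1,2)->S->(2,2)
  grid max=4 at (2,2)
Step 2: ant0:(0,2)->E->(0,3) | ant1:(2,2)->N->(1,2) | ant2:(2,2)->N->(1,2)
  grid max=3 at (1,2)
Step 3: ant0:(0,3)->S->(1,3) | ant1:(1,2)->S->(2,2) | ant2:(1,2)->S->(2,2)
  grid max=6 at (2,2)
Step 4: ant0:(1,3)->W->(1,2) | ant1:(2,2)->N->(1,2) | ant2:(2,2)->N->(1,2)
  grid max=7 at (1,2)
Step 5: ant0:(1,2)->S->(2,2) | ant1:(1,2)->S->(2,2) | ant2:(1,2)->S->(2,2)
  grid max=10 at (2,2)
Final grid:
  0 0 0 0
  0 0 6 0
  0 0 10 0
  0 0 0 0
Max pheromone 10 at (2,2)

Answer: (2,2)=10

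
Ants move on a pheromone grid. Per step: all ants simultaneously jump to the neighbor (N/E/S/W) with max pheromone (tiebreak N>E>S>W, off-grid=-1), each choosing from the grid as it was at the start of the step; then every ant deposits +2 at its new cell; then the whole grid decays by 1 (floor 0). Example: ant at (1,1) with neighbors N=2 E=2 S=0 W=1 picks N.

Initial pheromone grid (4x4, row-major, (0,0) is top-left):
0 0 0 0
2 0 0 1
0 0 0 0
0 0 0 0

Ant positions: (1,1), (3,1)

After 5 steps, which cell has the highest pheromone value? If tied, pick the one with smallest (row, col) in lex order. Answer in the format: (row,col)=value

Step 1: ant0:(1,1)->W->(1,0) | ant1:(3,1)->N->(2,1)
  grid max=3 at (1,0)
Step 2: ant0:(1,0)->N->(0,0) | ant1:(2,1)->N->(1,1)
  grid max=2 at (1,0)
Step 3: ant0:(0,0)->S->(1,0) | ant1:(1,1)->W->(1,0)
  grid max=5 at (1,0)
Step 4: ant0:(1,0)->N->(0,0) | ant1:(1,0)->N->(0,0)
  grid max=4 at (1,0)
Step 5: ant0:(0,0)->S->(1,0) | ant1:(0,0)->S->(1,0)
  grid max=7 at (1,0)
Final grid:
  2 0 0 0
  7 0 0 0
  0 0 0 0
  0 0 0 0
Max pheromone 7 at (1,0)

Answer: (1,0)=7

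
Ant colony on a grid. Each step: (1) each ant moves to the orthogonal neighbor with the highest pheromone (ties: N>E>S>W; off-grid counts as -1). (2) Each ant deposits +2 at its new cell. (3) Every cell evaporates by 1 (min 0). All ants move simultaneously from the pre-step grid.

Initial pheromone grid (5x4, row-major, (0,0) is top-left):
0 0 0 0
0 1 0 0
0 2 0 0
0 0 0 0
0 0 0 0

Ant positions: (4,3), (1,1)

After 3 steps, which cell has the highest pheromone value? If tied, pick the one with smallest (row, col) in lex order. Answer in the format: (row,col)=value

Step 1: ant0:(4,3)->N->(3,3) | ant1:(1,1)->S->(2,1)
  grid max=3 at (2,1)
Step 2: ant0:(3,3)->N->(2,3) | ant1:(2,1)->N->(1,1)
  grid max=2 at (2,1)
Step 3: ant0:(2,3)->N->(1,3) | ant1:(1,1)->S->(2,1)
  grid max=3 at (2,1)
Final grid:
  0 0 0 0
  0 0 0 1
  0 3 0 0
  0 0 0 0
  0 0 0 0
Max pheromone 3 at (2,1)

Answer: (2,1)=3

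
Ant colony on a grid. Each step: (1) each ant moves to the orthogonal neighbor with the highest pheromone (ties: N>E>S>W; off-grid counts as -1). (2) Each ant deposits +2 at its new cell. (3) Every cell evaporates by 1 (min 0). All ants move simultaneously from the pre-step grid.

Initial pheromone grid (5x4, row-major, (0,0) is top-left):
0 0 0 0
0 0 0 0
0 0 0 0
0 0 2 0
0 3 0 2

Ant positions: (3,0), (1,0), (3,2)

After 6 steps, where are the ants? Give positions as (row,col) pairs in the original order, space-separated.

Step 1: ant0:(3,0)->N->(2,0) | ant1:(1,0)->N->(0,0) | ant2:(3,2)->N->(2,2)
  grid max=2 at (4,1)
Step 2: ant0:(2,0)->N->(1,0) | ant1:(0,0)->E->(0,1) | ant2:(2,2)->S->(3,2)
  grid max=2 at (3,2)
Step 3: ant0:(1,0)->N->(0,0) | ant1:(0,1)->E->(0,2) | ant2:(3,2)->N->(2,2)
  grid max=1 at (0,0)
Step 4: ant0:(0,0)->E->(0,1) | ant1:(0,2)->E->(0,3) | ant2:(2,2)->S->(3,2)
  grid max=2 at (3,2)
Step 5: ant0:(0,1)->E->(0,2) | ant1:(0,3)->S->(1,3) | ant2:(3,2)->N->(2,2)
  grid max=1 at (0,2)
Step 6: ant0:(0,2)->E->(0,3) | ant1:(1,3)->N->(0,3) | ant2:(2,2)->S->(3,2)
  grid max=3 at (0,3)

(0,3) (0,3) (3,2)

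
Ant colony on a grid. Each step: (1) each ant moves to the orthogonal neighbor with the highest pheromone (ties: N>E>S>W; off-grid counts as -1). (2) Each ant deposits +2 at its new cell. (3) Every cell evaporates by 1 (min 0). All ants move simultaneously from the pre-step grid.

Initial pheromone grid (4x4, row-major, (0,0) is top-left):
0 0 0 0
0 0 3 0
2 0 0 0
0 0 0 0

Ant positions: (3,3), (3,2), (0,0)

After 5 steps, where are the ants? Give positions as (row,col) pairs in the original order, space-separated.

Step 1: ant0:(3,3)->N->(2,3) | ant1:(3,2)->N->(2,2) | ant2:(0,0)->E->(0,1)
  grid max=2 at (1,2)
Step 2: ant0:(2,3)->W->(2,2) | ant1:(2,2)->N->(1,2) | ant2:(0,1)->E->(0,2)
  grid max=3 at (1,2)
Step 3: ant0:(2,2)->N->(1,2) | ant1:(1,2)->S->(2,2) | ant2:(0,2)->S->(1,2)
  grid max=6 at (1,2)
Step 4: ant0:(1,2)->S->(2,2) | ant1:(2,2)->N->(1,2) | ant2:(1,2)->S->(2,2)
  grid max=7 at (1,2)
Step 5: ant0:(2,2)->N->(1,2) | ant1:(1,2)->S->(2,2) | ant2:(2,2)->N->(1,2)
  grid max=10 at (1,2)

(1,2) (2,2) (1,2)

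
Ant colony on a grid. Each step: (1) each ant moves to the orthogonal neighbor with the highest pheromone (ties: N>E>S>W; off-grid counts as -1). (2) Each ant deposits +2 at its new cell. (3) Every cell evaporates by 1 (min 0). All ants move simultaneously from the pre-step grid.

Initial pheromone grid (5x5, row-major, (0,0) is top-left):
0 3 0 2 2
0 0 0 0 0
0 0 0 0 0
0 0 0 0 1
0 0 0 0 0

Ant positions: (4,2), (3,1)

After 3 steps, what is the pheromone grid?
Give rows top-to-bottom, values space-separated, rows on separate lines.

After step 1: ants at (3,2),(2,1)
  0 2 0 1 1
  0 0 0 0 0
  0 1 0 0 0
  0 0 1 0 0
  0 0 0 0 0
After step 2: ants at (2,2),(1,1)
  0 1 0 0 0
  0 1 0 0 0
  0 0 1 0 0
  0 0 0 0 0
  0 0 0 0 0
After step 3: ants at (1,2),(0,1)
  0 2 0 0 0
  0 0 1 0 0
  0 0 0 0 0
  0 0 0 0 0
  0 0 0 0 0

0 2 0 0 0
0 0 1 0 0
0 0 0 0 0
0 0 0 0 0
0 0 0 0 0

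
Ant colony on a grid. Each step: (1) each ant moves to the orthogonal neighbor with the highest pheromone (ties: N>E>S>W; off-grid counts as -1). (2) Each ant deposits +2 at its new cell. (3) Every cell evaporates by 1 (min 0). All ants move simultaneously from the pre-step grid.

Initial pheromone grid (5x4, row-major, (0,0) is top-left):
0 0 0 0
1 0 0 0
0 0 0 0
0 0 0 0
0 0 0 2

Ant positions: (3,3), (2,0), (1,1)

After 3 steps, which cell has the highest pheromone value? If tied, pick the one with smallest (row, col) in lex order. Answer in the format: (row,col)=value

Step 1: ant0:(3,3)->S->(4,3) | ant1:(2,0)->N->(1,0) | ant2:(1,1)->W->(1,0)
  grid max=4 at (1,0)
Step 2: ant0:(4,3)->N->(3,3) | ant1:(1,0)->N->(0,0) | ant2:(1,0)->N->(0,0)
  grid max=3 at (0,0)
Step 3: ant0:(3,3)->S->(4,3) | ant1:(0,0)->S->(1,0) | ant2:(0,0)->S->(1,0)
  grid max=6 at (1,0)
Final grid:
  2 0 0 0
  6 0 0 0
  0 0 0 0
  0 0 0 0
  0 0 0 3
Max pheromone 6 at (1,0)

Answer: (1,0)=6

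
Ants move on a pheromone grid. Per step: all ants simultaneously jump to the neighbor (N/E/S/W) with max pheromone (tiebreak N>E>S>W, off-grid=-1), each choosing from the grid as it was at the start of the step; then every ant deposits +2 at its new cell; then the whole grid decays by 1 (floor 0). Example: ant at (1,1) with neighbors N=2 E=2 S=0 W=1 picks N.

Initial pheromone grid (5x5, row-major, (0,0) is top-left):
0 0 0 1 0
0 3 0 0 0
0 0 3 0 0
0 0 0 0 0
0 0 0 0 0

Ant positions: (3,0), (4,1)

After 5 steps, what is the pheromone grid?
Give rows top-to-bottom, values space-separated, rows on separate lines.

After step 1: ants at (2,0),(3,1)
  0 0 0 0 0
  0 2 0 0 0
  1 0 2 0 0
  0 1 0 0 0
  0 0 0 0 0
After step 2: ants at (1,0),(2,1)
  0 0 0 0 0
  1 1 0 0 0
  0 1 1 0 0
  0 0 0 0 0
  0 0 0 0 0
After step 3: ants at (1,1),(1,1)
  0 0 0 0 0
  0 4 0 0 0
  0 0 0 0 0
  0 0 0 0 0
  0 0 0 0 0
After step 4: ants at (0,1),(0,1)
  0 3 0 0 0
  0 3 0 0 0
  0 0 0 0 0
  0 0 0 0 0
  0 0 0 0 0
After step 5: ants at (1,1),(1,1)
  0 2 0 0 0
  0 6 0 0 0
  0 0 0 0 0
  0 0 0 0 0
  0 0 0 0 0

0 2 0 0 0
0 6 0 0 0
0 0 0 0 0
0 0 0 0 0
0 0 0 0 0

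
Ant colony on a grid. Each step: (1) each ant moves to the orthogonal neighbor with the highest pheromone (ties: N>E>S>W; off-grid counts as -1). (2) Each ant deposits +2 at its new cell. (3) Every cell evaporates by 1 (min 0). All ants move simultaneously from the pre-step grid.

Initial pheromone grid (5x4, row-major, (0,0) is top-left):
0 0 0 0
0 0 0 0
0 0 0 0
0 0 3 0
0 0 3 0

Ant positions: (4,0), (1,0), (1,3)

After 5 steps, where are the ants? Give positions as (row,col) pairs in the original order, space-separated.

Step 1: ant0:(4,0)->N->(3,0) | ant1:(1,0)->N->(0,0) | ant2:(1,3)->N->(0,3)
  grid max=2 at (3,2)
Step 2: ant0:(3,0)->N->(2,0) | ant1:(0,0)->E->(0,1) | ant2:(0,3)->S->(1,3)
  grid max=1 at (0,1)
Step 3: ant0:(2,0)->N->(1,0) | ant1:(0,1)->E->(0,2) | ant2:(1,3)->N->(0,3)
  grid max=1 at (0,2)
Step 4: ant0:(1,0)->N->(0,0) | ant1:(0,2)->E->(0,3) | ant2:(0,3)->W->(0,2)
  grid max=2 at (0,2)
Step 5: ant0:(0,0)->E->(0,1) | ant1:(0,3)->W->(0,2) | ant2:(0,2)->E->(0,3)
  grid max=3 at (0,2)

(0,1) (0,2) (0,3)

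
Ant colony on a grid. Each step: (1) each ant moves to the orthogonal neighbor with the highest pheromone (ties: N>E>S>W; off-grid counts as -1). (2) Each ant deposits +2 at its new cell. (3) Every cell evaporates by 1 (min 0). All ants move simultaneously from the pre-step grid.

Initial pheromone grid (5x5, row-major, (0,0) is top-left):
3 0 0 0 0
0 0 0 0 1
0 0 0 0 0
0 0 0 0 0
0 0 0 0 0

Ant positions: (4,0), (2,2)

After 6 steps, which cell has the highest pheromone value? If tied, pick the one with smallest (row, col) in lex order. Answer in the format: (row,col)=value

Step 1: ant0:(4,0)->N->(3,0) | ant1:(2,2)->N->(1,2)
  grid max=2 at (0,0)
Step 2: ant0:(3,0)->N->(2,0) | ant1:(1,2)->N->(0,2)
  grid max=1 at (0,0)
Step 3: ant0:(2,0)->N->(1,0) | ant1:(0,2)->E->(0,3)
  grid max=1 at (0,3)
Step 4: ant0:(1,0)->N->(0,0) | ant1:(0,3)->E->(0,4)
  grid max=1 at (0,0)
Step 5: ant0:(0,0)->E->(0,1) | ant1:(0,4)->S->(1,4)
  grid max=1 at (0,1)
Step 6: ant0:(0,1)->E->(0,2) | ant1:(1,4)->N->(0,4)
  grid max=1 at (0,2)
Final grid:
  0 0 1 0 1
  0 0 0 0 0
  0 0 0 0 0
  0 0 0 0 0
  0 0 0 0 0
Max pheromone 1 at (0,2)

Answer: (0,2)=1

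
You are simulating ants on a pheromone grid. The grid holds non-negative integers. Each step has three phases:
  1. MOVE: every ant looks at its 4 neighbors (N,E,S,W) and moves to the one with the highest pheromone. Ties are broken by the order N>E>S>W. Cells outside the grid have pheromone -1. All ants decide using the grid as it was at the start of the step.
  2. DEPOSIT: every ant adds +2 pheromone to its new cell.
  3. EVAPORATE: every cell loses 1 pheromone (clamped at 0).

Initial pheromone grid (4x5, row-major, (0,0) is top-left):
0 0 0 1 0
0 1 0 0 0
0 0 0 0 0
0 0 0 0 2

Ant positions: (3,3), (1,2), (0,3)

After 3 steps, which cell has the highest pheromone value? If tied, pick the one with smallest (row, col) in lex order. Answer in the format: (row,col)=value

Step 1: ant0:(3,3)->E->(3,4) | ant1:(1,2)->W->(1,1) | ant2:(0,3)->E->(0,4)
  grid max=3 at (3,4)
Step 2: ant0:(3,4)->N->(2,4) | ant1:(1,1)->N->(0,1) | ant2:(0,4)->S->(1,4)
  grid max=2 at (3,4)
Step 3: ant0:(2,4)->S->(3,4) | ant1:(0,1)->S->(1,1) | ant2:(1,4)->S->(2,4)
  grid max=3 at (3,4)
Final grid:
  0 0 0 0 0
  0 2 0 0 0
  0 0 0 0 2
  0 0 0 0 3
Max pheromone 3 at (3,4)

Answer: (3,4)=3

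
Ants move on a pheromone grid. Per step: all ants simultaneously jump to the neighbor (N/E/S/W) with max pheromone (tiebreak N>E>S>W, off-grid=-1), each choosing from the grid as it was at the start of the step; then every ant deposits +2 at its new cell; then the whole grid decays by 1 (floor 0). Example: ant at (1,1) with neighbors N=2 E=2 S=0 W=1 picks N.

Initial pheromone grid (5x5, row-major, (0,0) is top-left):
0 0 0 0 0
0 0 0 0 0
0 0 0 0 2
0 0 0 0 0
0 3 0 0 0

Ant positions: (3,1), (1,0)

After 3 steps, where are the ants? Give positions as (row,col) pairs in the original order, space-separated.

Step 1: ant0:(3,1)->S->(4,1) | ant1:(1,0)->N->(0,0)
  grid max=4 at (4,1)
Step 2: ant0:(4,1)->N->(3,1) | ant1:(0,0)->E->(0,1)
  grid max=3 at (4,1)
Step 3: ant0:(3,1)->S->(4,1) | ant1:(0,1)->E->(0,2)
  grid max=4 at (4,1)

(4,1) (0,2)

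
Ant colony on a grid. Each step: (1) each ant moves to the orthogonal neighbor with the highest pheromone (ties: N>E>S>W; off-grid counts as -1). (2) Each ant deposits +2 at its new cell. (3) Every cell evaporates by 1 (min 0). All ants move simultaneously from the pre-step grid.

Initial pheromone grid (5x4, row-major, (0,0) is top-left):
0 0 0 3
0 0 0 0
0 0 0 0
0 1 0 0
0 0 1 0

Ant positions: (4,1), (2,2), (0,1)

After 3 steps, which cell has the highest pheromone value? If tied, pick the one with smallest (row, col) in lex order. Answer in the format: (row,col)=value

Answer: (0,3)=4

Derivation:
Step 1: ant0:(4,1)->N->(3,1) | ant1:(2,2)->N->(1,2) | ant2:(0,1)->E->(0,2)
  grid max=2 at (0,3)
Step 2: ant0:(3,1)->N->(2,1) | ant1:(1,2)->N->(0,2) | ant2:(0,2)->E->(0,3)
  grid max=3 at (0,3)
Step 3: ant0:(2,1)->S->(3,1) | ant1:(0,2)->E->(0,3) | ant2:(0,3)->W->(0,2)
  grid max=4 at (0,3)
Final grid:
  0 0 3 4
  0 0 0 0
  0 0 0 0
  0 2 0 0
  0 0 0 0
Max pheromone 4 at (0,3)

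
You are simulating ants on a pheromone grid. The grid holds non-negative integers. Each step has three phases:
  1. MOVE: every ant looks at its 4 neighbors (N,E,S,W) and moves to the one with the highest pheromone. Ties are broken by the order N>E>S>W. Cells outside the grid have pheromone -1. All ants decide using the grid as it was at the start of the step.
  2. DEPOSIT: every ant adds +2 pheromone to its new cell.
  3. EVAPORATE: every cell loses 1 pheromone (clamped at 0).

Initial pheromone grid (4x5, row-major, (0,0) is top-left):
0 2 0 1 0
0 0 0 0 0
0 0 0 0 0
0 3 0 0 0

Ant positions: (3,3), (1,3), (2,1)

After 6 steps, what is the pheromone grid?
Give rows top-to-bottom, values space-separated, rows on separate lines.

After step 1: ants at (2,3),(0,3),(3,1)
  0 1 0 2 0
  0 0 0 0 0
  0 0 0 1 0
  0 4 0 0 0
After step 2: ants at (1,3),(0,4),(2,1)
  0 0 0 1 1
  0 0 0 1 0
  0 1 0 0 0
  0 3 0 0 0
After step 3: ants at (0,3),(0,3),(3,1)
  0 0 0 4 0
  0 0 0 0 0
  0 0 0 0 0
  0 4 0 0 0
After step 4: ants at (0,4),(0,4),(2,1)
  0 0 0 3 3
  0 0 0 0 0
  0 1 0 0 0
  0 3 0 0 0
After step 5: ants at (0,3),(0,3),(3,1)
  0 0 0 6 2
  0 0 0 0 0
  0 0 0 0 0
  0 4 0 0 0
After step 6: ants at (0,4),(0,4),(2,1)
  0 0 0 5 5
  0 0 0 0 0
  0 1 0 0 0
  0 3 0 0 0

0 0 0 5 5
0 0 0 0 0
0 1 0 0 0
0 3 0 0 0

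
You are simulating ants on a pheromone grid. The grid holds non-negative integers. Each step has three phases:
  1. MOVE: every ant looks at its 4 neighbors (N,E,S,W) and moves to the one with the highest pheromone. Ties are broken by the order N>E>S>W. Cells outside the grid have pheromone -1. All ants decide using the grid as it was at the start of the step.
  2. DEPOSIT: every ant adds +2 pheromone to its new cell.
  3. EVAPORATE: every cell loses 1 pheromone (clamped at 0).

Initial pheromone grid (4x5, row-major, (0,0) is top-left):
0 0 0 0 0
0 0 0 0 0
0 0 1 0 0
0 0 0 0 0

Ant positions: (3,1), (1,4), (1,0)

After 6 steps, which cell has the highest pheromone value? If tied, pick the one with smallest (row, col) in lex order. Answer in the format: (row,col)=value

Step 1: ant0:(3,1)->N->(2,1) | ant1:(1,4)->N->(0,4) | ant2:(1,0)->N->(0,0)
  grid max=1 at (0,0)
Step 2: ant0:(2,1)->N->(1,1) | ant1:(0,4)->S->(1,4) | ant2:(0,0)->E->(0,1)
  grid max=1 at (0,1)
Step 3: ant0:(1,1)->N->(0,1) | ant1:(1,4)->N->(0,4) | ant2:(0,1)->S->(1,1)
  grid max=2 at (0,1)
Step 4: ant0:(0,1)->S->(1,1) | ant1:(0,4)->S->(1,4) | ant2:(1,1)->N->(0,1)
  grid max=3 at (0,1)
Step 5: ant0:(1,1)->N->(0,1) | ant1:(1,4)->N->(0,4) | ant2:(0,1)->S->(1,1)
  grid max=4 at (0,1)
Step 6: ant0:(0,1)->S->(1,1) | ant1:(0,4)->S->(1,4) | ant2:(1,1)->N->(0,1)
  grid max=5 at (0,1)
Final grid:
  0 5 0 0 0
  0 5 0 0 1
  0 0 0 0 0
  0 0 0 0 0
Max pheromone 5 at (0,1)

Answer: (0,1)=5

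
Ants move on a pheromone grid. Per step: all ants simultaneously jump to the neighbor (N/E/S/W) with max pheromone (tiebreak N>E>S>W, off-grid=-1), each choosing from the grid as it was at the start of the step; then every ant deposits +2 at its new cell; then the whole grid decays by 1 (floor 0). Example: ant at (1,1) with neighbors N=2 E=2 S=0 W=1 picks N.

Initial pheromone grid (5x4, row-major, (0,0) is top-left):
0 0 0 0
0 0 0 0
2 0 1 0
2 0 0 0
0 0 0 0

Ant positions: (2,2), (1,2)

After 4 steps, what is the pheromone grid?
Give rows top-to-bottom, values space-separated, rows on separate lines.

After step 1: ants at (1,2),(2,2)
  0 0 0 0
  0 0 1 0
  1 0 2 0
  1 0 0 0
  0 0 0 0
After step 2: ants at (2,2),(1,2)
  0 0 0 0
  0 0 2 0
  0 0 3 0
  0 0 0 0
  0 0 0 0
After step 3: ants at (1,2),(2,2)
  0 0 0 0
  0 0 3 0
  0 0 4 0
  0 0 0 0
  0 0 0 0
After step 4: ants at (2,2),(1,2)
  0 0 0 0
  0 0 4 0
  0 0 5 0
  0 0 0 0
  0 0 0 0

0 0 0 0
0 0 4 0
0 0 5 0
0 0 0 0
0 0 0 0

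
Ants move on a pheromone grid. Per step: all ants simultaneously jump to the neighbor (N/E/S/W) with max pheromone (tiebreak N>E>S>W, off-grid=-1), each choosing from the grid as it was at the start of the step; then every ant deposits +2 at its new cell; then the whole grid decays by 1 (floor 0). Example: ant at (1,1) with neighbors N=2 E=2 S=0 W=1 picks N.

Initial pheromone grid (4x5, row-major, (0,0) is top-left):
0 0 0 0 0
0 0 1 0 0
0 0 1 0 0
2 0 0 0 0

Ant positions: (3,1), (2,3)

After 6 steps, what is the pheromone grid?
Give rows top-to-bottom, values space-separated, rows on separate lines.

After step 1: ants at (3,0),(2,2)
  0 0 0 0 0
  0 0 0 0 0
  0 0 2 0 0
  3 0 0 0 0
After step 2: ants at (2,0),(1,2)
  0 0 0 0 0
  0 0 1 0 0
  1 0 1 0 0
  2 0 0 0 0
After step 3: ants at (3,0),(2,2)
  0 0 0 0 0
  0 0 0 0 0
  0 0 2 0 0
  3 0 0 0 0
After step 4: ants at (2,0),(1,2)
  0 0 0 0 0
  0 0 1 0 0
  1 0 1 0 0
  2 0 0 0 0
After step 5: ants at (3,0),(2,2)
  0 0 0 0 0
  0 0 0 0 0
  0 0 2 0 0
  3 0 0 0 0
After step 6: ants at (2,0),(1,2)
  0 0 0 0 0
  0 0 1 0 0
  1 0 1 0 0
  2 0 0 0 0

0 0 0 0 0
0 0 1 0 0
1 0 1 0 0
2 0 0 0 0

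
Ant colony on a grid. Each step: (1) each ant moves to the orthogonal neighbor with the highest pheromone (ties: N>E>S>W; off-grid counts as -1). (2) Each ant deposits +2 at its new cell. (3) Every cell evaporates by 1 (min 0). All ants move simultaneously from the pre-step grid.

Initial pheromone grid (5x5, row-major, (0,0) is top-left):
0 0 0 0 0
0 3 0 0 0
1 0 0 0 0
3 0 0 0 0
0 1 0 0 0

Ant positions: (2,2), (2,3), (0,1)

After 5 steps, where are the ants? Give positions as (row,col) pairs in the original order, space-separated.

Step 1: ant0:(2,2)->N->(1,2) | ant1:(2,3)->N->(1,3) | ant2:(0,1)->S->(1,1)
  grid max=4 at (1,1)
Step 2: ant0:(1,2)->W->(1,1) | ant1:(1,3)->W->(1,2) | ant2:(1,1)->E->(1,2)
  grid max=5 at (1,1)
Step 3: ant0:(1,1)->E->(1,2) | ant1:(1,2)->W->(1,1) | ant2:(1,2)->W->(1,1)
  grid max=8 at (1,1)
Step 4: ant0:(1,2)->W->(1,1) | ant1:(1,1)->E->(1,2) | ant2:(1,1)->E->(1,2)
  grid max=9 at (1,1)
Step 5: ant0:(1,1)->E->(1,2) | ant1:(1,2)->W->(1,1) | ant2:(1,2)->W->(1,1)
  grid max=12 at (1,1)

(1,2) (1,1) (1,1)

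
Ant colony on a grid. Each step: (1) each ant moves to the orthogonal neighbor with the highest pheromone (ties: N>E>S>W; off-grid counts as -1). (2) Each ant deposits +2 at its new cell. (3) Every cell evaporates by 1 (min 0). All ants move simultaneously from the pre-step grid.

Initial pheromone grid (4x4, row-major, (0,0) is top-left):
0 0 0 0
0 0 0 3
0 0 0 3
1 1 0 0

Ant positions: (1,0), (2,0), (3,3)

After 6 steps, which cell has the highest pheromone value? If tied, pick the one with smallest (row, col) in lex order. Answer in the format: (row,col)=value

Answer: (1,3)=5

Derivation:
Step 1: ant0:(1,0)->N->(0,0) | ant1:(2,0)->S->(3,0) | ant2:(3,3)->N->(2,3)
  grid max=4 at (2,3)
Step 2: ant0:(0,0)->E->(0,1) | ant1:(3,0)->N->(2,0) | ant2:(2,3)->N->(1,3)
  grid max=3 at (1,3)
Step 3: ant0:(0,1)->E->(0,2) | ant1:(2,0)->S->(3,0) | ant2:(1,3)->S->(2,3)
  grid max=4 at (2,3)
Step 4: ant0:(0,2)->E->(0,3) | ant1:(3,0)->N->(2,0) | ant2:(2,3)->N->(1,3)
  grid max=3 at (1,3)
Step 5: ant0:(0,3)->S->(1,3) | ant1:(2,0)->S->(3,0) | ant2:(1,3)->S->(2,3)
  grid max=4 at (1,3)
Step 6: ant0:(1,3)->S->(2,3) | ant1:(3,0)->N->(2,0) | ant2:(2,3)->N->(1,3)
  grid max=5 at (1,3)
Final grid:
  0 0 0 0
  0 0 0 5
  1 0 0 5
  1 0 0 0
Max pheromone 5 at (1,3)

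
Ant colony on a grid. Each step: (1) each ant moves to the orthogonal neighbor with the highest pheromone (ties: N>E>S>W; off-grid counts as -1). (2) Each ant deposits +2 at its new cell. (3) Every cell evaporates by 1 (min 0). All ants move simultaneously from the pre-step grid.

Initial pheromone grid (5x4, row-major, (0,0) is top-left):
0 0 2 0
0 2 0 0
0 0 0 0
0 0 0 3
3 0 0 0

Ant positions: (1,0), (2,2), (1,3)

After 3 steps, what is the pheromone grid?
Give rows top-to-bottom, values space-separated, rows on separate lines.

After step 1: ants at (1,1),(1,2),(0,3)
  0 0 1 1
  0 3 1 0
  0 0 0 0
  0 0 0 2
  2 0 0 0
After step 2: ants at (1,2),(1,1),(0,2)
  0 0 2 0
  0 4 2 0
  0 0 0 0
  0 0 0 1
  1 0 0 0
After step 3: ants at (1,1),(1,2),(1,2)
  0 0 1 0
  0 5 5 0
  0 0 0 0
  0 0 0 0
  0 0 0 0

0 0 1 0
0 5 5 0
0 0 0 0
0 0 0 0
0 0 0 0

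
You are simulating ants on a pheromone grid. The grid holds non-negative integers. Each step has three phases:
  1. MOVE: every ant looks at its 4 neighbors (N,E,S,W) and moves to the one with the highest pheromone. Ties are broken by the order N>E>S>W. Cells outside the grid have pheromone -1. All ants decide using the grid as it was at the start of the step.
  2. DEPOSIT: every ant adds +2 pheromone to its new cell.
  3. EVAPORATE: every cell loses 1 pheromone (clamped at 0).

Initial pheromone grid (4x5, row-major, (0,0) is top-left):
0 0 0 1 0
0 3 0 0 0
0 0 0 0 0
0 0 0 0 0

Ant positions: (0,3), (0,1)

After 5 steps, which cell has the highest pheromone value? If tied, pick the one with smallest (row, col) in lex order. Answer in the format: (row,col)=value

Step 1: ant0:(0,3)->E->(0,4) | ant1:(0,1)->S->(1,1)
  grid max=4 at (1,1)
Step 2: ant0:(0,4)->S->(1,4) | ant1:(1,1)->N->(0,1)
  grid max=3 at (1,1)
Step 3: ant0:(1,4)->N->(0,4) | ant1:(0,1)->S->(1,1)
  grid max=4 at (1,1)
Step 4: ant0:(0,4)->S->(1,4) | ant1:(1,1)->N->(0,1)
  grid max=3 at (1,1)
Step 5: ant0:(1,4)->N->(0,4) | ant1:(0,1)->S->(1,1)
  grid max=4 at (1,1)
Final grid:
  0 0 0 0 1
  0 4 0 0 0
  0 0 0 0 0
  0 0 0 0 0
Max pheromone 4 at (1,1)

Answer: (1,1)=4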